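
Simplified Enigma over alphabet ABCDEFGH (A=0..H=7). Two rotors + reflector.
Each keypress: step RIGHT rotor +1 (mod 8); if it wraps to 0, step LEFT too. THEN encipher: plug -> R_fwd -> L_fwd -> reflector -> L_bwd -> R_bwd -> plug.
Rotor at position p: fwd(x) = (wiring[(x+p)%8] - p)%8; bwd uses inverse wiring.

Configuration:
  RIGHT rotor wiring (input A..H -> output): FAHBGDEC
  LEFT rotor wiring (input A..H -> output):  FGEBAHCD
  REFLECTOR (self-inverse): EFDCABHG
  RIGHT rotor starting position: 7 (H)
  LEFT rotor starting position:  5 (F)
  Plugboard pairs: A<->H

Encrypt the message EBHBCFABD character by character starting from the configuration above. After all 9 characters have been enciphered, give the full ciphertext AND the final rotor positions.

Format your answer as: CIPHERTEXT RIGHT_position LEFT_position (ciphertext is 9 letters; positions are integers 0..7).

Char 1 ('E'): step: R->0, L->6 (L advanced); E->plug->E->R->G->L->C->refl->D->L'->F->R'->A->plug->H
Char 2 ('B'): step: R->1, L=6; B->plug->B->R->G->L->C->refl->D->L'->F->R'->D->plug->D
Char 3 ('H'): step: R->2, L=6; H->plug->A->R->F->L->D->refl->C->L'->G->R'->H->plug->A
Char 4 ('B'): step: R->3, L=6; B->plug->B->R->D->L->A->refl->E->L'->A->R'->C->plug->C
Char 5 ('C'): step: R->4, L=6; C->plug->C->R->A->L->E->refl->A->L'->D->R'->G->plug->G
Char 6 ('F'): step: R->5, L=6; F->plug->F->R->C->L->H->refl->G->L'->E->R'->G->plug->G
Char 7 ('A'): step: R->6, L=6; A->plug->H->R->F->L->D->refl->C->L'->G->R'->A->plug->H
Char 8 ('B'): step: R->7, L=6; B->plug->B->R->G->L->C->refl->D->L'->F->R'->H->plug->A
Char 9 ('D'): step: R->0, L->7 (L advanced); D->plug->D->R->B->L->G->refl->H->L'->C->R'->H->plug->A
Final: ciphertext=HDACGGHAA, RIGHT=0, LEFT=7

Answer: HDACGGHAA 0 7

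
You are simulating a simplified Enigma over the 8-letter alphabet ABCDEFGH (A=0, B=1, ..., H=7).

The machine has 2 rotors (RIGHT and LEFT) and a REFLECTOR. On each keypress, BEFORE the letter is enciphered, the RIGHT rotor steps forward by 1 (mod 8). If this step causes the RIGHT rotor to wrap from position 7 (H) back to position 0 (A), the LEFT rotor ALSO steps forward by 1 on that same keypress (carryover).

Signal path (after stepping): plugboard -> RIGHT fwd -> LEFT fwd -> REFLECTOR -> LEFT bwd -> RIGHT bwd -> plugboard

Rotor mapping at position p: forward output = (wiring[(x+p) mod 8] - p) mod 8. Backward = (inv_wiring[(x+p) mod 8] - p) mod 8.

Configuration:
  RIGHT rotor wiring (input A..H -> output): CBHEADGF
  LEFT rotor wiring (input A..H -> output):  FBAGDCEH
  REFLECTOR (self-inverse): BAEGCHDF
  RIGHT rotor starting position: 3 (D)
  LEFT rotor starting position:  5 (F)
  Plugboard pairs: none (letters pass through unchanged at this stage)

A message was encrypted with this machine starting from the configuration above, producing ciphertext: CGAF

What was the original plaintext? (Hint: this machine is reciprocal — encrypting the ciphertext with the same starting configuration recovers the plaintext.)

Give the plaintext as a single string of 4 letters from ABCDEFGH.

Answer: ADED

Derivation:
Char 1 ('C'): step: R->4, L=5; C->plug->C->R->C->L->C->refl->E->L'->E->R'->A->plug->A
Char 2 ('G'): step: R->5, L=5; G->plug->G->R->H->L->G->refl->D->L'->F->R'->D->plug->D
Char 3 ('A'): step: R->6, L=5; A->plug->A->R->A->L->F->refl->H->L'->B->R'->E->plug->E
Char 4 ('F'): step: R->7, L=5; F->plug->F->R->B->L->H->refl->F->L'->A->R'->D->plug->D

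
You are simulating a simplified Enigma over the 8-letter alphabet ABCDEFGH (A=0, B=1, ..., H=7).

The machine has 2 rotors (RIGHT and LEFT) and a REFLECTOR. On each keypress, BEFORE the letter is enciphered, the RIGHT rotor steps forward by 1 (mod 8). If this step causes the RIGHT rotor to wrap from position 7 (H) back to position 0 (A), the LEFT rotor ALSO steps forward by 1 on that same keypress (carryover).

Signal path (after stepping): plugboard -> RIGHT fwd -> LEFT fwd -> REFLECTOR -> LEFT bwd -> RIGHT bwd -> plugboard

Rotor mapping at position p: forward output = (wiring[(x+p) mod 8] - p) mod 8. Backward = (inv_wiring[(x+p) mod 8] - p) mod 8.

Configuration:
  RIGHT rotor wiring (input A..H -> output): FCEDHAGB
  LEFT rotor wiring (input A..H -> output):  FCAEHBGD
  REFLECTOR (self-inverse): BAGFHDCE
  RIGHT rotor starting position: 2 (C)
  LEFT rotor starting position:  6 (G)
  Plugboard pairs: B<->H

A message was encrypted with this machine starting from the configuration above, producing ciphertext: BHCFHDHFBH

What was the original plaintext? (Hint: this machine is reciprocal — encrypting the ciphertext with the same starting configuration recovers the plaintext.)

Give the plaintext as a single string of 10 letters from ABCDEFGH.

Answer: GDEDFAFBEC

Derivation:
Char 1 ('B'): step: R->3, L=6; B->plug->H->R->B->L->F->refl->D->L'->H->R'->G->plug->G
Char 2 ('H'): step: R->4, L=6; H->plug->B->R->E->L->C->refl->G->L'->F->R'->D->plug->D
Char 3 ('C'): step: R->5, L=6; C->plug->C->R->E->L->C->refl->G->L'->F->R'->E->plug->E
Char 4 ('F'): step: R->6, L=6; F->plug->F->R->F->L->G->refl->C->L'->E->R'->D->plug->D
Char 5 ('H'): step: R->7, L=6; H->plug->B->R->G->L->B->refl->A->L'->A->R'->F->plug->F
Char 6 ('D'): step: R->0, L->7 (L advanced); D->plug->D->R->D->L->B->refl->A->L'->F->R'->A->plug->A
Char 7 ('H'): step: R->1, L=7; H->plug->B->R->D->L->B->refl->A->L'->F->R'->F->plug->F
Char 8 ('F'): step: R->2, L=7; F->plug->F->R->H->L->H->refl->E->L'->A->R'->H->plug->B
Char 9 ('B'): step: R->3, L=7; B->plug->H->R->B->L->G->refl->C->L'->G->R'->E->plug->E
Char 10 ('H'): step: R->4, L=7; H->plug->B->R->E->L->F->refl->D->L'->C->R'->C->plug->C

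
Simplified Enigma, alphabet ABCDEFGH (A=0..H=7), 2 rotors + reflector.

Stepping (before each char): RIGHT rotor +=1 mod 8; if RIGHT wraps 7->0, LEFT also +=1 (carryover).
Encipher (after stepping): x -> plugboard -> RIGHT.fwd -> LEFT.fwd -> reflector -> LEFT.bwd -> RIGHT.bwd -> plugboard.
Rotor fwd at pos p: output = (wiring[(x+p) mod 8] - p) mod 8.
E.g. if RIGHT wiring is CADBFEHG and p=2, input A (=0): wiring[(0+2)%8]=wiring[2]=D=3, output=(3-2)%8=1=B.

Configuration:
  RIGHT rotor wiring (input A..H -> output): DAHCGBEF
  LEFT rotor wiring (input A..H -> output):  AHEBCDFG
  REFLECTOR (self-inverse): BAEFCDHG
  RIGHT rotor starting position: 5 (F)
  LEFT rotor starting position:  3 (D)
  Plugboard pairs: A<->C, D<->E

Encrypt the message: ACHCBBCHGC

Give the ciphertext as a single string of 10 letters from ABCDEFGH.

Answer: FDAEGHHADG

Derivation:
Char 1 ('A'): step: R->6, L=3; A->plug->C->R->F->L->F->refl->D->L'->E->R'->F->plug->F
Char 2 ('C'): step: R->7, L=3; C->plug->A->R->G->L->E->refl->C->L'->D->R'->E->plug->D
Char 3 ('H'): step: R->0, L->4 (L advanced); H->plug->H->R->F->L->D->refl->F->L'->H->R'->C->plug->A
Char 4 ('C'): step: R->1, L=4; C->plug->A->R->H->L->F->refl->D->L'->F->R'->D->plug->E
Char 5 ('B'): step: R->2, L=4; B->plug->B->R->A->L->G->refl->H->L'->B->R'->G->plug->G
Char 6 ('B'): step: R->3, L=4; B->plug->B->R->D->L->C->refl->E->L'->E->R'->H->plug->H
Char 7 ('C'): step: R->4, L=4; C->plug->A->R->C->L->B->refl->A->L'->G->R'->H->plug->H
Char 8 ('H'): step: R->5, L=4; H->plug->H->R->B->L->H->refl->G->L'->A->R'->C->plug->A
Char 9 ('G'): step: R->6, L=4; G->plug->G->R->A->L->G->refl->H->L'->B->R'->E->plug->D
Char 10 ('C'): step: R->7, L=4; C->plug->A->R->G->L->A->refl->B->L'->C->R'->G->plug->G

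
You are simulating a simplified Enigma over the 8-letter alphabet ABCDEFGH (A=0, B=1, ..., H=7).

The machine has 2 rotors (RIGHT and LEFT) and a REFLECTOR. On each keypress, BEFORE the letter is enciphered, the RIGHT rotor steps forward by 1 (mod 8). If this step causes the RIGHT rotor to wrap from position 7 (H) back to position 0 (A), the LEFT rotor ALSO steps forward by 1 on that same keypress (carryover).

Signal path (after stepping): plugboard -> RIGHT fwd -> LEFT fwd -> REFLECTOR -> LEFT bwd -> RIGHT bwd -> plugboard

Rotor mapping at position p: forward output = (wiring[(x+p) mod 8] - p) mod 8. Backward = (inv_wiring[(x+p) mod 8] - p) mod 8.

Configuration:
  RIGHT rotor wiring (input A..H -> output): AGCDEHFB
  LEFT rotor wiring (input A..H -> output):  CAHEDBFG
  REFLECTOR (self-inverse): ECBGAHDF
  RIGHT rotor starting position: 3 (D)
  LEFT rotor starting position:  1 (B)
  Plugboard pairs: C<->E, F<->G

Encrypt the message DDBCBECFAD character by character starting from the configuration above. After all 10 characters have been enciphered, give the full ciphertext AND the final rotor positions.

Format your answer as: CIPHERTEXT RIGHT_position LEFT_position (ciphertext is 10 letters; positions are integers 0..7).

Char 1 ('D'): step: R->4, L=1; D->plug->D->R->F->L->E->refl->A->L'->E->R'->E->plug->C
Char 2 ('D'): step: R->5, L=1; D->plug->D->R->D->L->C->refl->B->L'->H->R'->H->plug->H
Char 3 ('B'): step: R->6, L=1; B->plug->B->R->D->L->C->refl->B->L'->H->R'->A->plug->A
Char 4 ('C'): step: R->7, L=1; C->plug->E->R->E->L->A->refl->E->L'->F->R'->F->plug->G
Char 5 ('B'): step: R->0, L->2 (L advanced); B->plug->B->R->G->L->A->refl->E->L'->F->R'->G->plug->F
Char 6 ('E'): step: R->1, L=2; E->plug->C->R->C->L->B->refl->C->L'->B->R'->B->plug->B
Char 7 ('C'): step: R->2, L=2; C->plug->E->R->D->L->H->refl->F->L'->A->R'->A->plug->A
Char 8 ('F'): step: R->3, L=2; F->plug->G->R->D->L->H->refl->F->L'->A->R'->A->plug->A
Char 9 ('A'): step: R->4, L=2; A->plug->A->R->A->L->F->refl->H->L'->D->R'->B->plug->B
Char 10 ('D'): step: R->5, L=2; D->plug->D->R->D->L->H->refl->F->L'->A->R'->B->plug->B
Final: ciphertext=CHAGFBAABB, RIGHT=5, LEFT=2

Answer: CHAGFBAABB 5 2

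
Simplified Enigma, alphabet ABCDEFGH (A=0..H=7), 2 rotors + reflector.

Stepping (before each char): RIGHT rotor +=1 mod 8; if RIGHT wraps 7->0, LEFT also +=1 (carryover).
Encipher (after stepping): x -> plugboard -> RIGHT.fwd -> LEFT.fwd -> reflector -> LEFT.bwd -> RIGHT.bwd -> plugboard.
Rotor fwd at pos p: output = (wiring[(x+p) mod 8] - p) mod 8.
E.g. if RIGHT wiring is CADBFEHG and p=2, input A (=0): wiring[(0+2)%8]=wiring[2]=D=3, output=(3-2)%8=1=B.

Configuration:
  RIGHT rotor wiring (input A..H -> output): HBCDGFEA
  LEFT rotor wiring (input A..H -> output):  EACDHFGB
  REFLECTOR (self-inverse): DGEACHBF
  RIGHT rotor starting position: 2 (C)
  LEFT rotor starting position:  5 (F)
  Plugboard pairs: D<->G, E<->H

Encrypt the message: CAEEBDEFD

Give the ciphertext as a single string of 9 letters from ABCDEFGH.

Char 1 ('C'): step: R->3, L=5; C->plug->C->R->C->L->E->refl->C->L'->H->R'->H->plug->E
Char 2 ('A'): step: R->4, L=5; A->plug->A->R->C->L->E->refl->C->L'->H->R'->H->plug->E
Char 3 ('E'): step: R->5, L=5; E->plug->H->R->B->L->B->refl->G->L'->G->R'->G->plug->D
Char 4 ('E'): step: R->6, L=5; E->plug->H->R->H->L->C->refl->E->L'->C->R'->B->plug->B
Char 5 ('B'): step: R->7, L=5; B->plug->B->R->A->L->A->refl->D->L'->E->R'->E->plug->H
Char 6 ('D'): step: R->0, L->6 (L advanced); D->plug->G->R->E->L->E->refl->C->L'->D->R'->D->plug->G
Char 7 ('E'): step: R->1, L=6; E->plug->H->R->G->L->B->refl->G->L'->C->R'->C->plug->C
Char 8 ('F'): step: R->2, L=6; F->plug->F->R->G->L->B->refl->G->L'->C->R'->E->plug->H
Char 9 ('D'): step: R->3, L=6; D->plug->G->R->G->L->B->refl->G->L'->C->R'->C->plug->C

Answer: EEDBHGCHC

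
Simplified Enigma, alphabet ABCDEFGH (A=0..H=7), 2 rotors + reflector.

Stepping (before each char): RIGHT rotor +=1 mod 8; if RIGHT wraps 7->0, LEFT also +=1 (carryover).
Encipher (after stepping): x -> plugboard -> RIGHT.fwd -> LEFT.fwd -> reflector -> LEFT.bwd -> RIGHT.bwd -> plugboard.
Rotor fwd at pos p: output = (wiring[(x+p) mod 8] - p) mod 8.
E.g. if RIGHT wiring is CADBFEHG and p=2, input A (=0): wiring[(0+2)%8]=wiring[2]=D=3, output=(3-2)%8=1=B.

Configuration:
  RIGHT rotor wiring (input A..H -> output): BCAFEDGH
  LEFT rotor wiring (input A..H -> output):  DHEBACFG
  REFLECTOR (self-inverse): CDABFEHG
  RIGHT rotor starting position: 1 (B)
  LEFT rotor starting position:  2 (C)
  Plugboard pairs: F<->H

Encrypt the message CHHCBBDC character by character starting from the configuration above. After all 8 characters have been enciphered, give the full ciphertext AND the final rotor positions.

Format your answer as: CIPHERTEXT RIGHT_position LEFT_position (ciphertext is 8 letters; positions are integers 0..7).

Char 1 ('C'): step: R->2, L=2; C->plug->C->R->C->L->G->refl->H->L'->B->R'->D->plug->D
Char 2 ('H'): step: R->3, L=2; H->plug->F->R->G->L->B->refl->D->L'->E->R'->E->plug->E
Char 3 ('H'): step: R->4, L=2; H->plug->F->R->G->L->B->refl->D->L'->E->R'->G->plug->G
Char 4 ('C'): step: R->5, L=2; C->plug->C->R->C->L->G->refl->H->L'->B->R'->B->plug->B
Char 5 ('B'): step: R->6, L=2; B->plug->B->R->B->L->H->refl->G->L'->C->R'->E->plug->E
Char 6 ('B'): step: R->7, L=2; B->plug->B->R->C->L->G->refl->H->L'->B->R'->D->plug->D
Char 7 ('D'): step: R->0, L->3 (L advanced); D->plug->D->R->F->L->A->refl->C->L'->D->R'->F->plug->H
Char 8 ('C'): step: R->1, L=3; C->plug->C->R->E->L->D->refl->B->L'->H->R'->B->plug->B
Final: ciphertext=DEGBEDHB, RIGHT=1, LEFT=3

Answer: DEGBEDHB 1 3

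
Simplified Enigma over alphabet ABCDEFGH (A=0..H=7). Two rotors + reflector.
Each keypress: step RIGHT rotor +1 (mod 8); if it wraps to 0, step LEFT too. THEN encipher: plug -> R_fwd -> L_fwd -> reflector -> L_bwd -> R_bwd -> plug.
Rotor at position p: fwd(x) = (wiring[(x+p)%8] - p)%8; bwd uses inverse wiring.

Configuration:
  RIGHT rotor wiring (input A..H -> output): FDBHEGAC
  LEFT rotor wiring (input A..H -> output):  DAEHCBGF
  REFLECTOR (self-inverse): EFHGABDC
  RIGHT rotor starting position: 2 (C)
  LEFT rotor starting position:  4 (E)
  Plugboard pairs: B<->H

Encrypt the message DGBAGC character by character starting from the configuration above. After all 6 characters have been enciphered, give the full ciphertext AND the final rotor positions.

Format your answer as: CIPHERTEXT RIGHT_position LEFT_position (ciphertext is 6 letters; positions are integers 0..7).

Char 1 ('D'): step: R->3, L=4; D->plug->D->R->F->L->E->refl->A->L'->G->R'->H->plug->B
Char 2 ('G'): step: R->4, L=4; G->plug->G->R->F->L->E->refl->A->L'->G->R'->D->plug->D
Char 3 ('B'): step: R->5, L=4; B->plug->H->R->H->L->D->refl->G->L'->A->R'->D->plug->D
Char 4 ('A'): step: R->6, L=4; A->plug->A->R->C->L->C->refl->H->L'->E->R'->B->plug->H
Char 5 ('G'): step: R->7, L=4; G->plug->G->R->H->L->D->refl->G->L'->A->R'->E->plug->E
Char 6 ('C'): step: R->0, L->5 (L advanced); C->plug->C->R->B->L->B->refl->F->L'->H->R'->D->plug->D
Final: ciphertext=BDDHED, RIGHT=0, LEFT=5

Answer: BDDHED 0 5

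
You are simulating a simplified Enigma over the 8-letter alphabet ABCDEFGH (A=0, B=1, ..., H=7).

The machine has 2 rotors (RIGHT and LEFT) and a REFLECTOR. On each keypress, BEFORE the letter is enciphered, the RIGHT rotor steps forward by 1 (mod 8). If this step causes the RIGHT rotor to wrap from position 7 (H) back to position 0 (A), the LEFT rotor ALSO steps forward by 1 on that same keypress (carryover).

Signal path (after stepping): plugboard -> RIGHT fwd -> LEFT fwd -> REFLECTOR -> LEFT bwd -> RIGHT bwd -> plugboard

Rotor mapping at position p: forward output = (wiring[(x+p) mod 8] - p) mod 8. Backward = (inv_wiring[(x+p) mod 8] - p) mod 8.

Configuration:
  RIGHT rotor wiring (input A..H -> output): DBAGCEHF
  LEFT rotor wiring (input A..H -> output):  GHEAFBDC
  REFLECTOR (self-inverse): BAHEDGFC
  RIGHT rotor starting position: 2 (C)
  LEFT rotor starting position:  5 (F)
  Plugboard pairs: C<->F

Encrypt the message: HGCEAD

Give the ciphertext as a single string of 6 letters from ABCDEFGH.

Answer: DCAAHH

Derivation:
Char 1 ('H'): step: R->3, L=5; H->plug->H->R->F->L->H->refl->C->L'->E->R'->D->plug->D
Char 2 ('G'): step: R->4, L=5; G->plug->G->R->E->L->C->refl->H->L'->F->R'->F->plug->C
Char 3 ('C'): step: R->5, L=5; C->plug->F->R->D->L->B->refl->A->L'->H->R'->A->plug->A
Char 4 ('E'): step: R->6, L=5; E->plug->E->R->C->L->F->refl->G->L'->B->R'->A->plug->A
Char 5 ('A'): step: R->7, L=5; A->plug->A->R->G->L->D->refl->E->L'->A->R'->H->plug->H
Char 6 ('D'): step: R->0, L->6 (L advanced); D->plug->D->R->G->L->H->refl->C->L'->F->R'->H->plug->H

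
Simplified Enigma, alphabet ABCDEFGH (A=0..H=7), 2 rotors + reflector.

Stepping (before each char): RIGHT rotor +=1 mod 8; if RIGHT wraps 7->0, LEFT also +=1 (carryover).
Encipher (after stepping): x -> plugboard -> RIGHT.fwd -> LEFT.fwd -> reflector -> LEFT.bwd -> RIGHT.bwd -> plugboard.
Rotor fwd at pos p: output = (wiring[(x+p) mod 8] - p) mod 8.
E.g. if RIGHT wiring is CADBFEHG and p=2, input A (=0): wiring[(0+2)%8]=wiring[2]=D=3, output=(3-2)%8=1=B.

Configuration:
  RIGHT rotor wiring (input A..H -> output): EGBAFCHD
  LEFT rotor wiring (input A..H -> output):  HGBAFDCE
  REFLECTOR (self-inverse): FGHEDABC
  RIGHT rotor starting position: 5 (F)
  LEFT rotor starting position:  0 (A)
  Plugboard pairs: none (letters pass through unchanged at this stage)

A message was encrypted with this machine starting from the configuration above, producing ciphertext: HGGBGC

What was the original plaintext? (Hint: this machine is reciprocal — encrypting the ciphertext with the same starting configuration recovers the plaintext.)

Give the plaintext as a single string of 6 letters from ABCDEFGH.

Char 1 ('H'): step: R->6, L=0; H->plug->H->R->E->L->F->refl->A->L'->D->R'->E->plug->E
Char 2 ('G'): step: R->7, L=0; G->plug->G->R->D->L->A->refl->F->L'->E->R'->A->plug->A
Char 3 ('G'): step: R->0, L->1 (L advanced); G->plug->G->R->H->L->G->refl->B->L'->F->R'->E->plug->E
Char 4 ('B'): step: R->1, L=1; B->plug->B->R->A->L->F->refl->A->L'->B->R'->E->plug->E
Char 5 ('G'): step: R->2, L=1; G->plug->G->R->C->L->H->refl->C->L'->E->R'->H->plug->H
Char 6 ('C'): step: R->3, L=1; C->plug->C->R->H->L->G->refl->B->L'->F->R'->A->plug->A

Answer: EAEEHA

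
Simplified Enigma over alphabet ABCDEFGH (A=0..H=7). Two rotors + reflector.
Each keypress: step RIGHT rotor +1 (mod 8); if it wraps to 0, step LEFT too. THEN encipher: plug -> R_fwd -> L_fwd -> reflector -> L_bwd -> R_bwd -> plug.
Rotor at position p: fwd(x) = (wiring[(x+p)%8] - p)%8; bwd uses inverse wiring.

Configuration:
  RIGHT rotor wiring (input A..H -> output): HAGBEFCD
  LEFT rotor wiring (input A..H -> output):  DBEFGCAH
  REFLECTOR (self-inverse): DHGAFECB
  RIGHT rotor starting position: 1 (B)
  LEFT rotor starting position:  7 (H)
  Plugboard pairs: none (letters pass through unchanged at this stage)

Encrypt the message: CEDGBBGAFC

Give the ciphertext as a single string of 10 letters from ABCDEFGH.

Char 1 ('C'): step: R->2, L=7; C->plug->C->R->C->L->C->refl->G->L'->E->R'->A->plug->A
Char 2 ('E'): step: R->3, L=7; E->plug->E->R->A->L->A->refl->D->L'->G->R'->A->plug->A
Char 3 ('D'): step: R->4, L=7; D->plug->D->R->H->L->B->refl->H->L'->F->R'->H->plug->H
Char 4 ('G'): step: R->5, L=7; G->plug->G->R->E->L->G->refl->C->L'->C->R'->D->plug->D
Char 5 ('B'): step: R->6, L=7; B->plug->B->R->F->L->H->refl->B->L'->H->R'->H->plug->H
Char 6 ('B'): step: R->7, L=7; B->plug->B->R->A->L->A->refl->D->L'->G->R'->G->plug->G
Char 7 ('G'): step: R->0, L->0 (L advanced); G->plug->G->R->C->L->E->refl->F->L'->D->R'->H->plug->H
Char 8 ('A'): step: R->1, L=0; A->plug->A->R->H->L->H->refl->B->L'->B->R'->F->plug->F
Char 9 ('F'): step: R->2, L=0; F->plug->F->R->B->L->B->refl->H->L'->H->R'->B->plug->B
Char 10 ('C'): step: R->3, L=0; C->plug->C->R->C->L->E->refl->F->L'->D->R'->H->plug->H

Answer: AAHDHGHFBH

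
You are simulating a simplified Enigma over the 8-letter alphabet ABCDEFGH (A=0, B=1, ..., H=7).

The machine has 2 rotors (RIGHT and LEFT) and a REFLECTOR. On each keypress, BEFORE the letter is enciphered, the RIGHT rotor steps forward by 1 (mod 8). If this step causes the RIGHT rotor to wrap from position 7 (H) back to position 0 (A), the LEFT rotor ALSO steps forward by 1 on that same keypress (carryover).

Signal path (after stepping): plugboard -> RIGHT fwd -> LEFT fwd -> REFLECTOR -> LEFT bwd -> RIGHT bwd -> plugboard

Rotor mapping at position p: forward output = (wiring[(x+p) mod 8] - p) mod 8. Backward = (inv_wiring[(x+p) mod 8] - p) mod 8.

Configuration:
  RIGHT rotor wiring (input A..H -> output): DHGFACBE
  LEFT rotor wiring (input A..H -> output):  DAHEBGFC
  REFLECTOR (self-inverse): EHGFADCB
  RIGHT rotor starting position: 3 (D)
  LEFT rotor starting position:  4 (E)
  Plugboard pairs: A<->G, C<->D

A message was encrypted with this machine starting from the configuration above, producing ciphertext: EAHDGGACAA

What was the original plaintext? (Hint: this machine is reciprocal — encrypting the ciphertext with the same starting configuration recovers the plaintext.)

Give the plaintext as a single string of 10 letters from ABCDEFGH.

Answer: DCAECFEFGC

Derivation:
Char 1 ('E'): step: R->4, L=4; E->plug->E->R->H->L->A->refl->E->L'->F->R'->C->plug->D
Char 2 ('A'): step: R->5, L=4; A->plug->G->R->A->L->F->refl->D->L'->G->R'->D->plug->C
Char 3 ('H'): step: R->6, L=4; H->plug->H->R->E->L->H->refl->B->L'->C->R'->G->plug->A
Char 4 ('D'): step: R->7, L=4; D->plug->C->R->A->L->F->refl->D->L'->G->R'->E->plug->E
Char 5 ('G'): step: R->0, L->5 (L advanced); G->plug->A->R->D->L->G->refl->C->L'->F->R'->D->plug->C
Char 6 ('G'): step: R->1, L=5; G->plug->A->R->G->L->H->refl->B->L'->A->R'->F->plug->F
Char 7 ('A'): step: R->2, L=5; A->plug->G->R->B->L->A->refl->E->L'->H->R'->E->plug->E
Char 8 ('C'): step: R->3, L=5; C->plug->D->R->G->L->H->refl->B->L'->A->R'->F->plug->F
Char 9 ('A'): step: R->4, L=5; A->plug->G->R->C->L->F->refl->D->L'->E->R'->A->plug->G
Char 10 ('A'): step: R->5, L=5; A->plug->G->R->A->L->B->refl->H->L'->G->R'->D->plug->C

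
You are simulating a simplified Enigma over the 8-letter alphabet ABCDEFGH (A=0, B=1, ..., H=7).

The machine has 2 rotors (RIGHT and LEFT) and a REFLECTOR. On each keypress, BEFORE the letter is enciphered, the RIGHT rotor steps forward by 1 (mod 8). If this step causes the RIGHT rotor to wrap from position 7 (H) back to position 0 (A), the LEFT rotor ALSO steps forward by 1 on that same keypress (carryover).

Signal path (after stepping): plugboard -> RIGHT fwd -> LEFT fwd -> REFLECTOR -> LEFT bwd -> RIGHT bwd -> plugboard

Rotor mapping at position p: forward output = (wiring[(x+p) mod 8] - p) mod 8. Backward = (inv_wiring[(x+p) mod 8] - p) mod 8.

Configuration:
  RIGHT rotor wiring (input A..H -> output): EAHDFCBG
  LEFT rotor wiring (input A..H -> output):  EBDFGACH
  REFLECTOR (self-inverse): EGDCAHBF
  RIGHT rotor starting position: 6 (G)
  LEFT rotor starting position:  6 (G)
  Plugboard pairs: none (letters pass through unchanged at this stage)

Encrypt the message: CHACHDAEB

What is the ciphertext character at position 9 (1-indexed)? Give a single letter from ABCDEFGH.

Char 1 ('C'): step: R->7, L=6; C->plug->C->R->B->L->B->refl->G->L'->C->R'->H->plug->H
Char 2 ('H'): step: R->0, L->7 (L advanced); H->plug->H->R->G->L->B->refl->G->L'->E->R'->A->plug->A
Char 3 ('A'): step: R->1, L=7; A->plug->A->R->H->L->D->refl->C->L'->C->R'->C->plug->C
Char 4 ('C'): step: R->2, L=7; C->plug->C->R->D->L->E->refl->A->L'->A->R'->D->plug->D
Char 5 ('H'): step: R->3, L=7; H->plug->H->R->E->L->G->refl->B->L'->G->R'->D->plug->D
Char 6 ('D'): step: R->4, L=7; D->plug->D->R->C->L->C->refl->D->L'->H->R'->H->plug->H
Char 7 ('A'): step: R->5, L=7; A->plug->A->R->F->L->H->refl->F->L'->B->R'->C->plug->C
Char 8 ('E'): step: R->6, L=7; E->plug->E->R->B->L->F->refl->H->L'->F->R'->F->plug->F
Char 9 ('B'): step: R->7, L=7; B->plug->B->R->F->L->H->refl->F->L'->B->R'->C->plug->C

C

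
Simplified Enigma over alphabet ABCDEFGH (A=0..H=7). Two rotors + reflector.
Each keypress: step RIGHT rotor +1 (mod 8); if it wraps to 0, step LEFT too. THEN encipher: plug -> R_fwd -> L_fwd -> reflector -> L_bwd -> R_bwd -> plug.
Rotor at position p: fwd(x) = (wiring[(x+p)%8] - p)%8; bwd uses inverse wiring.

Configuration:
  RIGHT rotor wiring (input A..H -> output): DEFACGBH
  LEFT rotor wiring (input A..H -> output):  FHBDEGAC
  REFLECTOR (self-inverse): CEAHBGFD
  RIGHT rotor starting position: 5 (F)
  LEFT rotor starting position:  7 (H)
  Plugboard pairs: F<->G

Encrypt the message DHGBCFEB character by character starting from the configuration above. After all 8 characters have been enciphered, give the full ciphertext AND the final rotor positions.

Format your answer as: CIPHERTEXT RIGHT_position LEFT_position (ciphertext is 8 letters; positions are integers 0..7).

Char 1 ('D'): step: R->6, L=7; D->plug->D->R->G->L->H->refl->D->L'->A->R'->H->plug->H
Char 2 ('H'): step: R->7, L=7; H->plug->H->R->C->L->A->refl->C->L'->D->R'->F->plug->G
Char 3 ('G'): step: R->0, L->0 (L advanced); G->plug->F->R->G->L->A->refl->C->L'->H->R'->H->plug->H
Char 4 ('B'): step: R->1, L=0; B->plug->B->R->E->L->E->refl->B->L'->C->R'->H->plug->H
Char 5 ('C'): step: R->2, L=0; C->plug->C->R->A->L->F->refl->G->L'->F->R'->F->plug->G
Char 6 ('F'): step: R->3, L=0; F->plug->G->R->B->L->H->refl->D->L'->D->R'->C->plug->C
Char 7 ('E'): step: R->4, L=0; E->plug->E->R->H->L->C->refl->A->L'->G->R'->A->plug->A
Char 8 ('B'): step: R->5, L=0; B->plug->B->R->E->L->E->refl->B->L'->C->R'->C->plug->C
Final: ciphertext=HGHHGCAC, RIGHT=5, LEFT=0

Answer: HGHHGCAC 5 0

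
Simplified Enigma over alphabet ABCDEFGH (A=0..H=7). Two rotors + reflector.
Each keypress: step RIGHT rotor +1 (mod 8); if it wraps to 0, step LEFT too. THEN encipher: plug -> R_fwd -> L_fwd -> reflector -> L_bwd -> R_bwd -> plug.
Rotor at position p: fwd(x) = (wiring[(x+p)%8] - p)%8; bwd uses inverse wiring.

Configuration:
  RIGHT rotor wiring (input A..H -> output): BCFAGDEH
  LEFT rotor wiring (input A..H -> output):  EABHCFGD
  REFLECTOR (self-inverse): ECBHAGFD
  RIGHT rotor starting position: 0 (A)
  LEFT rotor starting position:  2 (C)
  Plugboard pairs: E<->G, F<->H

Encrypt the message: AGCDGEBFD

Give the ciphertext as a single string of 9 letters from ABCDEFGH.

Answer: CCBCACEGG

Derivation:
Char 1 ('A'): step: R->1, L=2; A->plug->A->R->B->L->F->refl->G->L'->H->R'->C->plug->C
Char 2 ('G'): step: R->2, L=2; G->plug->E->R->C->L->A->refl->E->L'->E->R'->C->plug->C
Char 3 ('C'): step: R->3, L=2; C->plug->C->R->A->L->H->refl->D->L'->D->R'->B->plug->B
Char 4 ('D'): step: R->4, L=2; D->plug->D->R->D->L->D->refl->H->L'->A->R'->C->plug->C
Char 5 ('G'): step: R->5, L=2; G->plug->E->R->F->L->B->refl->C->L'->G->R'->A->plug->A
Char 6 ('E'): step: R->6, L=2; E->plug->G->R->A->L->H->refl->D->L'->D->R'->C->plug->C
Char 7 ('B'): step: R->7, L=2; B->plug->B->R->C->L->A->refl->E->L'->E->R'->G->plug->E
Char 8 ('F'): step: R->0, L->3 (L advanced); F->plug->H->R->H->L->G->refl->F->L'->G->R'->E->plug->G
Char 9 ('D'): step: R->1, L=3; D->plug->D->R->F->L->B->refl->C->L'->C->R'->E->plug->G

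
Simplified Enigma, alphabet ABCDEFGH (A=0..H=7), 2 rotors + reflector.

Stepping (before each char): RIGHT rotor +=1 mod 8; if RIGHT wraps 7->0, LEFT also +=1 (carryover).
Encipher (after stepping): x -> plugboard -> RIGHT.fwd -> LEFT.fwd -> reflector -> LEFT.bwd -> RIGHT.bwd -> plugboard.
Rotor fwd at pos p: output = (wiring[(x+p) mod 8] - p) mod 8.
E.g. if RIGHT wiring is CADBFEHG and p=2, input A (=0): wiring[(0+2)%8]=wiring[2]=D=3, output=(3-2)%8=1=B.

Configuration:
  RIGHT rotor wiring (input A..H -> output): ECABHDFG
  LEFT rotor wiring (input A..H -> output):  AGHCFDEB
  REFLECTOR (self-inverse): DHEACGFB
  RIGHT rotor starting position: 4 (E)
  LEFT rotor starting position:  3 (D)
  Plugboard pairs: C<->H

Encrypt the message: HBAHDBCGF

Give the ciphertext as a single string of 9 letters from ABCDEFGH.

Answer: DFDDEEBCD

Derivation:
Char 1 ('H'): step: R->5, L=3; H->plug->C->R->B->L->C->refl->E->L'->H->R'->D->plug->D
Char 2 ('B'): step: R->6, L=3; B->plug->B->R->A->L->H->refl->B->L'->D->R'->F->plug->F
Char 3 ('A'): step: R->7, L=3; A->plug->A->R->H->L->E->refl->C->L'->B->R'->D->plug->D
Char 4 ('H'): step: R->0, L->4 (L advanced); H->plug->C->R->A->L->B->refl->H->L'->B->R'->D->plug->D
Char 5 ('D'): step: R->1, L=4; D->plug->D->R->G->L->D->refl->A->L'->C->R'->E->plug->E
Char 6 ('B'): step: R->2, L=4; B->plug->B->R->H->L->G->refl->F->L'->D->R'->E->plug->E
Char 7 ('C'): step: R->3, L=4; C->plug->H->R->F->L->C->refl->E->L'->E->R'->B->plug->B
Char 8 ('G'): step: R->4, L=4; G->plug->G->R->E->L->E->refl->C->L'->F->R'->H->plug->C
Char 9 ('F'): step: R->5, L=4; F->plug->F->R->D->L->F->refl->G->L'->H->R'->D->plug->D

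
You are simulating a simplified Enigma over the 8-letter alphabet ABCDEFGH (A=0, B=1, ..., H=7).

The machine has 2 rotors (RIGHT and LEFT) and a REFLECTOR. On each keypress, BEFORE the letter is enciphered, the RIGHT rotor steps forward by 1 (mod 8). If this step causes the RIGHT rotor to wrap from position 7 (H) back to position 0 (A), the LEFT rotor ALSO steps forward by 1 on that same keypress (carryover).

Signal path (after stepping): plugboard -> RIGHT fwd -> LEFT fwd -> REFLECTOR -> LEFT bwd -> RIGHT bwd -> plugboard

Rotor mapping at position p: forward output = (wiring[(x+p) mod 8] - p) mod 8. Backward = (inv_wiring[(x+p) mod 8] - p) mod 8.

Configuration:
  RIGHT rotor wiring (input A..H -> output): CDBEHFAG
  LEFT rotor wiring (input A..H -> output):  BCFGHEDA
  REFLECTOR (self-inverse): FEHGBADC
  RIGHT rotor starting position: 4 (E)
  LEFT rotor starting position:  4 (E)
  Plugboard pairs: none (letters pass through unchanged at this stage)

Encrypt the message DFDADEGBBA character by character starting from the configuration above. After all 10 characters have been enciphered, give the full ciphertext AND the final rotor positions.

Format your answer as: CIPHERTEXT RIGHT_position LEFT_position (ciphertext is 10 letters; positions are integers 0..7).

Char 1 ('D'): step: R->5, L=4; D->plug->D->R->F->L->G->refl->D->L'->A->R'->A->plug->A
Char 2 ('F'): step: R->6, L=4; F->plug->F->R->G->L->B->refl->E->L'->D->R'->E->plug->E
Char 3 ('D'): step: R->7, L=4; D->plug->D->R->C->L->H->refl->C->L'->H->R'->A->plug->A
Char 4 ('A'): step: R->0, L->5 (L advanced); A->plug->A->R->C->L->D->refl->G->L'->B->R'->C->plug->C
Char 5 ('D'): step: R->1, L=5; D->plug->D->R->G->L->B->refl->E->L'->D->R'->C->plug->C
Char 6 ('E'): step: R->2, L=5; E->plug->E->R->G->L->B->refl->E->L'->D->R'->D->plug->D
Char 7 ('G'): step: R->3, L=5; G->plug->G->R->A->L->H->refl->C->L'->H->R'->F->plug->F
Char 8 ('B'): step: R->4, L=5; B->plug->B->R->B->L->G->refl->D->L'->C->R'->D->plug->D
Char 9 ('B'): step: R->5, L=5; B->plug->B->R->D->L->E->refl->B->L'->G->R'->E->plug->E
Char 10 ('A'): step: R->6, L=5; A->plug->A->R->C->L->D->refl->G->L'->B->R'->G->plug->G
Final: ciphertext=AEACCDFDEG, RIGHT=6, LEFT=5

Answer: AEACCDFDEG 6 5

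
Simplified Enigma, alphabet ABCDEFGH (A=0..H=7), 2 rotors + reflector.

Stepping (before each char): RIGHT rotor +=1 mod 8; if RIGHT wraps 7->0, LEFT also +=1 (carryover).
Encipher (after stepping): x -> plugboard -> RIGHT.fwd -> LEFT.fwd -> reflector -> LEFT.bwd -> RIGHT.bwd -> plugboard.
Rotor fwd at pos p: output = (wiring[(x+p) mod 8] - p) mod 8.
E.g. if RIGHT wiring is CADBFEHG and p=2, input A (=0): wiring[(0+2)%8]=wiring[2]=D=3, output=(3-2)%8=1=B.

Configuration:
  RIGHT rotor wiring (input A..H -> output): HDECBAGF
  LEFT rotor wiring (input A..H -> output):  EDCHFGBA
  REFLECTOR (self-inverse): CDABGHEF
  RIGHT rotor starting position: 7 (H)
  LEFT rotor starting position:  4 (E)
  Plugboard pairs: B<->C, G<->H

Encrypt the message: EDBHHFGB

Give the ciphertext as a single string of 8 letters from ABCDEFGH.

Answer: BADEBEAH

Derivation:
Char 1 ('E'): step: R->0, L->5 (L advanced); E->plug->E->R->B->L->E->refl->G->L'->E->R'->C->plug->B
Char 2 ('D'): step: R->1, L=5; D->plug->D->R->A->L->B->refl->D->L'->C->R'->A->plug->A
Char 3 ('B'): step: R->2, L=5; B->plug->C->R->H->L->A->refl->C->L'->G->R'->D->plug->D
Char 4 ('H'): step: R->3, L=5; H->plug->G->R->A->L->B->refl->D->L'->C->R'->E->plug->E
Char 5 ('H'): step: R->4, L=5; H->plug->G->R->A->L->B->refl->D->L'->C->R'->C->plug->B
Char 6 ('F'): step: R->5, L=5; F->plug->F->R->H->L->A->refl->C->L'->G->R'->E->plug->E
Char 7 ('G'): step: R->6, L=5; G->plug->H->R->C->L->D->refl->B->L'->A->R'->A->plug->A
Char 8 ('B'): step: R->7, L=5; B->plug->C->R->E->L->G->refl->E->L'->B->R'->G->plug->H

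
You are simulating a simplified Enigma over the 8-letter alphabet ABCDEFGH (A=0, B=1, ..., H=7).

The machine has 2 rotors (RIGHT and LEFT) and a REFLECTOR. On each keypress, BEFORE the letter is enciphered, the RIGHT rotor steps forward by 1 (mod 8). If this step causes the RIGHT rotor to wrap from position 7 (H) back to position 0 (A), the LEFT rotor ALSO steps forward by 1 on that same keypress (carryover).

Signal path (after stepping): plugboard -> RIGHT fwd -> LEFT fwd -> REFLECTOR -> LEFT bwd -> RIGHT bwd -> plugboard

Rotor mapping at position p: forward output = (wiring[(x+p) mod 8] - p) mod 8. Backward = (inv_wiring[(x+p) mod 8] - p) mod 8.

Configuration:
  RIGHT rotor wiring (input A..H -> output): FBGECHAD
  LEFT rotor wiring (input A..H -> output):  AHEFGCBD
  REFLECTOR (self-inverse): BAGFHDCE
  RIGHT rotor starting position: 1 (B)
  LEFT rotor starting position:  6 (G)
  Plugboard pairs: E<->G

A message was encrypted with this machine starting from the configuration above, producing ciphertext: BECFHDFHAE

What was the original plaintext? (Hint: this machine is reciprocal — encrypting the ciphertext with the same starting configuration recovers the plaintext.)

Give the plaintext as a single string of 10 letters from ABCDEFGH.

Answer: AHEDGGDFHH

Derivation:
Char 1 ('B'): step: R->2, L=6; B->plug->B->R->C->L->C->refl->G->L'->E->R'->A->plug->A
Char 2 ('E'): step: R->3, L=6; E->plug->G->R->G->L->A->refl->B->L'->D->R'->H->plug->H
Char 3 ('C'): step: R->4, L=6; C->plug->C->R->E->L->G->refl->C->L'->C->R'->G->plug->E
Char 4 ('F'): step: R->5, L=6; F->plug->F->R->B->L->F->refl->D->L'->A->R'->D->plug->D
Char 5 ('H'): step: R->6, L=6; H->plug->H->R->B->L->F->refl->D->L'->A->R'->E->plug->G
Char 6 ('D'): step: R->7, L=6; D->plug->D->R->H->L->E->refl->H->L'->F->R'->E->plug->G
Char 7 ('F'): step: R->0, L->7 (L advanced); F->plug->F->R->H->L->C->refl->G->L'->E->R'->D->plug->D
Char 8 ('H'): step: R->1, L=7; H->plug->H->R->E->L->G->refl->C->L'->H->R'->F->plug->F
Char 9 ('A'): step: R->2, L=7; A->plug->A->R->E->L->G->refl->C->L'->H->R'->H->plug->H
Char 10 ('E'): step: R->3, L=7; E->plug->G->R->G->L->D->refl->F->L'->D->R'->H->plug->H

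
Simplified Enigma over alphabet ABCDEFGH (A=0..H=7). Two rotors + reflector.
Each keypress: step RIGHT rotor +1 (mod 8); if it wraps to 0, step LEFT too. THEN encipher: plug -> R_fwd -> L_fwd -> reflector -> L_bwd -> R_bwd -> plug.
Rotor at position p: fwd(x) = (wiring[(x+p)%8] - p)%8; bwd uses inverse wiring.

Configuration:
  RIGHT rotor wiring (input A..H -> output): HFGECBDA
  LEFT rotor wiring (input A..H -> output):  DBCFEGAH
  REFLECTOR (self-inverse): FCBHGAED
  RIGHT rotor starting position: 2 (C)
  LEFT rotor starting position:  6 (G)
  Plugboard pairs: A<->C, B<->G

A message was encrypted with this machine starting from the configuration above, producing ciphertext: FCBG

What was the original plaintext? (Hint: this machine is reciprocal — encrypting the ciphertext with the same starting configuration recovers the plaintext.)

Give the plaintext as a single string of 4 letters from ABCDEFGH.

Char 1 ('F'): step: R->3, L=6; F->plug->F->R->E->L->E->refl->G->L'->G->R'->C->plug->A
Char 2 ('C'): step: R->4, L=6; C->plug->A->R->G->L->G->refl->E->L'->E->R'->D->plug->D
Char 3 ('B'): step: R->5, L=6; B->plug->G->R->H->L->A->refl->F->L'->C->R'->D->plug->D
Char 4 ('G'): step: R->6, L=6; G->plug->B->R->C->L->F->refl->A->L'->H->R'->D->plug->D

Answer: ADDD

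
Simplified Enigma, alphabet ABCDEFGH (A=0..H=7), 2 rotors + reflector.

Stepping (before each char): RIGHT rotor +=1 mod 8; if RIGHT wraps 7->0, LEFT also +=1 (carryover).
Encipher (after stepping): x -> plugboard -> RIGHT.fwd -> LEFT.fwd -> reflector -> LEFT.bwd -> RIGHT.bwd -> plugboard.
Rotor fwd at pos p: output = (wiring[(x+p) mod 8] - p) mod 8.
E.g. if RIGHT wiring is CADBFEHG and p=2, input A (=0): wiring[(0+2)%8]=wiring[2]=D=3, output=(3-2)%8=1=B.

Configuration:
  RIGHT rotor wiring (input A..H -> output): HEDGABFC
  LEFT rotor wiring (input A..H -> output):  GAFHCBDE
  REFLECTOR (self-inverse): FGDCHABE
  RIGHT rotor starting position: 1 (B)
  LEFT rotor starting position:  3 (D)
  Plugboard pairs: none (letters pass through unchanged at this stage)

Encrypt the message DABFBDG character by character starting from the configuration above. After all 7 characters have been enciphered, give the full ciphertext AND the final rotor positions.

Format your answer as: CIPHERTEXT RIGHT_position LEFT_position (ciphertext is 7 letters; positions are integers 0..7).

Char 1 ('D'): step: R->2, L=3; D->plug->D->R->H->L->C->refl->D->L'->F->R'->G->plug->G
Char 2 ('A'): step: R->3, L=3; A->plug->A->R->D->L->A->refl->F->L'->G->R'->C->plug->C
Char 3 ('B'): step: R->4, L=3; B->plug->B->R->F->L->D->refl->C->L'->H->R'->G->plug->G
Char 4 ('F'): step: R->5, L=3; F->plug->F->R->G->L->F->refl->A->L'->D->R'->H->plug->H
Char 5 ('B'): step: R->6, L=3; B->plug->B->R->E->L->B->refl->G->L'->C->R'->G->plug->G
Char 6 ('D'): step: R->7, L=3; D->plug->D->R->E->L->B->refl->G->L'->C->R'->G->plug->G
Char 7 ('G'): step: R->0, L->4 (L advanced); G->plug->G->R->F->L->E->refl->H->L'->C->R'->H->plug->H
Final: ciphertext=GCGHGGH, RIGHT=0, LEFT=4

Answer: GCGHGGH 0 4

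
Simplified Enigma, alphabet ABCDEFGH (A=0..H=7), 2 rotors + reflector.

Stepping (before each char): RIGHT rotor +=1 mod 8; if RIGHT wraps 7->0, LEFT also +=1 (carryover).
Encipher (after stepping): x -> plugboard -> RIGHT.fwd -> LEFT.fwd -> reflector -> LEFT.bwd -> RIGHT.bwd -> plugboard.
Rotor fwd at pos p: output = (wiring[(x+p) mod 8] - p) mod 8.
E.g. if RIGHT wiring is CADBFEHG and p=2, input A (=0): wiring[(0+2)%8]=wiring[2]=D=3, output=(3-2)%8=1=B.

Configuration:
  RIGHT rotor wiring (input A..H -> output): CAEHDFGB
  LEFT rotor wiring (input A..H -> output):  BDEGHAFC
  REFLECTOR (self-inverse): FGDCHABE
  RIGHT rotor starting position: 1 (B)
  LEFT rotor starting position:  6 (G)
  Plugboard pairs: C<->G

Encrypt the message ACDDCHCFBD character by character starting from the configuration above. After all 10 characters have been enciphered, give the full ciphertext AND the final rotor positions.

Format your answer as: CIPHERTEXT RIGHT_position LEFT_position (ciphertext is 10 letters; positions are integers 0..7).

Answer: FDHEBADBDC 3 7

Derivation:
Char 1 ('A'): step: R->2, L=6; A->plug->A->R->C->L->D->refl->C->L'->H->R'->F->plug->F
Char 2 ('C'): step: R->3, L=6; C->plug->G->R->F->L->A->refl->F->L'->D->R'->D->plug->D
Char 3 ('D'): step: R->4, L=6; D->plug->D->R->F->L->A->refl->F->L'->D->R'->H->plug->H
Char 4 ('D'): step: R->5, L=6; D->plug->D->R->F->L->A->refl->F->L'->D->R'->E->plug->E
Char 5 ('C'): step: R->6, L=6; C->plug->G->R->F->L->A->refl->F->L'->D->R'->B->plug->B
Char 6 ('H'): step: R->7, L=6; H->plug->H->R->H->L->C->refl->D->L'->C->R'->A->plug->A
Char 7 ('C'): step: R->0, L->7 (L advanced); C->plug->G->R->G->L->B->refl->G->L'->H->R'->D->plug->D
Char 8 ('F'): step: R->1, L=7; F->plug->F->R->F->L->A->refl->F->L'->D->R'->B->plug->B
Char 9 ('B'): step: R->2, L=7; B->plug->B->R->F->L->A->refl->F->L'->D->R'->D->plug->D
Char 10 ('D'): step: R->3, L=7; D->plug->D->R->D->L->F->refl->A->L'->F->R'->G->plug->C
Final: ciphertext=FDHEBADBDC, RIGHT=3, LEFT=7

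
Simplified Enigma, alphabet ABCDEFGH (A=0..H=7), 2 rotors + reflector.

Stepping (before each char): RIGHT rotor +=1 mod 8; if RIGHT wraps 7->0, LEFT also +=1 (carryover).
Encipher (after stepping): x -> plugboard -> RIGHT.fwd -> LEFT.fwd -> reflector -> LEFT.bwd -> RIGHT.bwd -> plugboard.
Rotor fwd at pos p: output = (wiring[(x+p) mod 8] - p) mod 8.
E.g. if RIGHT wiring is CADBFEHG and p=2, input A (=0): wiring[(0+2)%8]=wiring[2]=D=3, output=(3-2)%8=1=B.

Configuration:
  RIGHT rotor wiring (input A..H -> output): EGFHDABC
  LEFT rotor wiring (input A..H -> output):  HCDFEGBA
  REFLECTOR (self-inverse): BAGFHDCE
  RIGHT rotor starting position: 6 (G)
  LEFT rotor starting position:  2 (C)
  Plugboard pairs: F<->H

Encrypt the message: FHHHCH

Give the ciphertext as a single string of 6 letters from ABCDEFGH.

Answer: BEFADB

Derivation:
Char 1 ('F'): step: R->7, L=2; F->plug->H->R->C->L->C->refl->G->L'->F->R'->B->plug->B
Char 2 ('H'): step: R->0, L->3 (L advanced); H->plug->F->R->A->L->C->refl->G->L'->D->R'->E->plug->E
Char 3 ('H'): step: R->1, L=3; H->plug->F->R->A->L->C->refl->G->L'->D->R'->H->plug->F
Char 4 ('H'): step: R->2, L=3; H->plug->F->R->A->L->C->refl->G->L'->D->R'->A->plug->A
Char 5 ('C'): step: R->3, L=3; C->plug->C->R->F->L->E->refl->H->L'->G->R'->D->plug->D
Char 6 ('H'): step: R->4, L=3; H->plug->F->R->C->L->D->refl->F->L'->E->R'->B->plug->B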